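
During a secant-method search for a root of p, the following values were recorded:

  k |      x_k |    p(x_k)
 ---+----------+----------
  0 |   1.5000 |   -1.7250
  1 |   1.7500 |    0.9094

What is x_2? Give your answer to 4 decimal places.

x_2 = 1.7500 − 0.9094·(1.7500 − 1.5000) / (0.9094 − (-1.7250))
   = 1.7500 − (0.227350)/(2.634400) = 1.663700

1.6637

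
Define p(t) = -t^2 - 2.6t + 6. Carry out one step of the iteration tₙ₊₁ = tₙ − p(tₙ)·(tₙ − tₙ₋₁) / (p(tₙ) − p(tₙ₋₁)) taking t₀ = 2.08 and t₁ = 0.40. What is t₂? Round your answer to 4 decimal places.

1.3449

p(2.08) = -3.734400, p(0.40) = 4.800000
t₂ = 0.400000 − 4.800000·(0.400000 − 2.080000) / (4.800000 − (-3.734400)) = 0.400000 − (-8.064000)/(8.534400) = 1.344882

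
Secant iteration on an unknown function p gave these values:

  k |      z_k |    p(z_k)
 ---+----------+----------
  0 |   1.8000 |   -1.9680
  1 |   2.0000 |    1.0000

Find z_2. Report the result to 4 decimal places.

1.9326

z_2 = 2.0000 − 1.0000·(2.0000 − 1.8000) / (1.0000 − (-1.9680))
   = 2.0000 − (0.200000)/(2.968000) = 1.932615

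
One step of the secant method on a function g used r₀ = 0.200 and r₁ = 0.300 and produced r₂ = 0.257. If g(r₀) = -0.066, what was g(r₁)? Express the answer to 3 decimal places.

The secant line through (0.200, -0.066) and (0.300, g(r₁)) crosses zero at r₂ = 0.257.
So (0.200, -0.066), (0.300, g(r₁)), (0.257, 0) are collinear:
g(r₁) = -0.066 · (0.300 − 0.257) / (0.200 − 0.257) = -0.066 · (0.04300)/(-0.05700) = 0.04979

0.050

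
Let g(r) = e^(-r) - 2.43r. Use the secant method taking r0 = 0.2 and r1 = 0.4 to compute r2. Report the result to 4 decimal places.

0.3049

g(0.2) = 0.332731, g(0.4) = -0.301680
r2 = 0.400000 − (-0.301680)·(0.400000 − 0.200000) / (-0.301680 − 0.332731) = 0.400000 − (-0.060336)/(-0.634411) = 0.304894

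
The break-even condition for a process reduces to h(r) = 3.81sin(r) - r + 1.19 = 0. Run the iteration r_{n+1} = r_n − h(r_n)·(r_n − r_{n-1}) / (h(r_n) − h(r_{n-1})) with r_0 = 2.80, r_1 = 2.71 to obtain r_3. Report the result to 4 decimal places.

2.7265

h(2.80) = -0.333695, h(2.71) = 0.073791
r_2 = 2.710000 − 0.073791·(2.710000 − 2.800000) / (0.073791 − (-0.333695)) = 2.710000 − (-0.006641)/(0.407487) = 2.726298
h(2.726298) = 0.000883
r_3 = 2.726298 − 0.000883·(2.726298 − 2.710000) / (0.000883 − 0.073791) = 2.726298 − (0.000014)/(-0.072909) = 2.726495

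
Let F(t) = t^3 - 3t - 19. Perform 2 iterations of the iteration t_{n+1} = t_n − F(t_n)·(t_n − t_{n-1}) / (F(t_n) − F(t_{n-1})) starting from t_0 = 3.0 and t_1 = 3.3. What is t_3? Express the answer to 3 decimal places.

3.041

F(3.0) = -1.00000, F(3.3) = 7.03700
t_2 = 3.30000 − 7.03700·(3.30000 − 3.00000) / (7.03700 − (-1.00000)) = 3.30000 − (2.11110)/(8.03700) = 3.03733
F(3.03733) = -0.09155
t_3 = 3.03733 − (-0.09155)·(3.03733 − 3.30000) / (-0.09155 − 7.03700) = 3.03733 − (0.02405)/(-7.12855) = 3.04070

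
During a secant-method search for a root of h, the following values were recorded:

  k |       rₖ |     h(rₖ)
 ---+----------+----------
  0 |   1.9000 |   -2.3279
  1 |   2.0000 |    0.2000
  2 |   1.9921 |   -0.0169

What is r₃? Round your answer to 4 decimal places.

1.9927

r₃ = 1.9921 − (-0.0169)·(1.9921 − 2.0000) / (-0.0169 − 0.2000)
   = 1.9921 − (0.000134)/(-0.216900) = 1.992716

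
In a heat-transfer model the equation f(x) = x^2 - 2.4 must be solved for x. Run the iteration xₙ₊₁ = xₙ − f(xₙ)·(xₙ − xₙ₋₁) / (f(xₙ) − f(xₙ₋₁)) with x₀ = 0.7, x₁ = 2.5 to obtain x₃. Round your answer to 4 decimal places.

1.4860

f(0.7) = -1.910000, f(2.5) = 3.850000
x₂ = 2.500000 − 3.850000·(2.500000 − 0.700000) / (3.850000 − (-1.910000)) = 2.500000 − (6.930000)/(5.760000) = 1.296875
f(1.296875) = -0.718115
x₃ = 1.296875 − (-0.718115)·(1.296875 − 2.500000) / (-0.718115 − 3.850000) = 1.296875 − (0.863982)/(-4.568115) = 1.486008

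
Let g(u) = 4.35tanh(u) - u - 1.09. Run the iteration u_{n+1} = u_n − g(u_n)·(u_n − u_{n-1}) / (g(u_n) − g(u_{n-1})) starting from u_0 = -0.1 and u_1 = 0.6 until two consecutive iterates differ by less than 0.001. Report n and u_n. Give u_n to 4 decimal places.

g(-0.1) = -1.423556, g(0.6) = 0.646166
u_2 = 0.600000 − 0.646166·(0.700000)/(2.069721) = 0.381460;  |Δ| = 0.218540
g(0.381460) = 0.111831
u_3 = 0.381460 − 0.111831·(-0.218540)/(-0.534334) = 0.335722;  |Δ| = 0.045738
g(0.335722) = -0.017832
u_4 = 0.335722 − (-0.017832)·(-0.045738)/(-0.129663) = 0.342012;  |Δ| = 0.006290
g(0.342012) = 0.000324
u_5 = 0.342012 − 0.000324·(0.006290)/(0.018156) = 0.341900;  |Δ| = 0.000112
|u_5 − u_4| = 0.000112 < 0.001

n = 5, u_n = 0.3419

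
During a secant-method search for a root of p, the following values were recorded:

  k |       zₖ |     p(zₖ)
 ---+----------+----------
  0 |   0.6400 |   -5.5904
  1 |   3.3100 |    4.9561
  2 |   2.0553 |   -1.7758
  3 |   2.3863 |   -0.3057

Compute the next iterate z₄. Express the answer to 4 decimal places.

2.4551

z₄ = 2.3863 − (-0.3057)·(2.3863 − 2.0553) / (-0.3057 − (-1.7758))
   = 2.3863 − (-0.101187)/(1.470100) = 2.455130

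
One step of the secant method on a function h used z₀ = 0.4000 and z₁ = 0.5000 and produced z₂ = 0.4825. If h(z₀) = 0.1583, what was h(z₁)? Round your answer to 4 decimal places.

The secant line through (0.4000, 0.1583) and (0.5000, h(z₁)) crosses zero at z₂ = 0.4825.
So (0.4000, 0.1583), (0.5000, h(z₁)), (0.4825, 0) are collinear:
h(z₁) = 0.1583 · (0.5000 − 0.4825) / (0.4000 − 0.4825) = 0.1583 · (0.017500)/(-0.082500) = -0.033579

-0.0336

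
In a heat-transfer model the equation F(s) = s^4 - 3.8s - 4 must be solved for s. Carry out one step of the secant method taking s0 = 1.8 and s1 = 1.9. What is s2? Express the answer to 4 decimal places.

F(1.8) = -0.342400, F(1.9) = 1.812100
s2 = 1.900000 − 1.812100·(1.900000 − 1.800000) / (1.812100 − (-0.342400)) = 1.900000 − (0.181210)/(2.154500) = 1.815892

1.8159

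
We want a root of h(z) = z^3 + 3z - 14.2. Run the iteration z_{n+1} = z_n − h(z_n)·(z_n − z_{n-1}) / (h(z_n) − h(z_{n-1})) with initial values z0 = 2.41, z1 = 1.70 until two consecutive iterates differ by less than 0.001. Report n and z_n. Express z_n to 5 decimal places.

h(2.41) = 7.0275210, h(1.70) = -4.1870000
z2 = 1.7000000 − (-4.1870000)·(-0.7100000)/(-11.2145210) = 1.9650822;  |Δ| = 0.2650822
h(1.9650822) = -0.7164939
z3 = 1.9650822 − (-0.7164939)·(0.2650822)/(3.4705061) = 2.0198090;  |Δ| = 0.0547268
h(2.0198090) = 0.0994977
z4 = 2.0198090 − 0.0994977·(0.0547268)/(0.8159917) = 2.0131359;  |Δ| = 0.0066731
h(2.0131359) = -0.0019234
z5 = 2.0131359 − (-0.0019234)·(-0.0066731)/(-0.1014211) = 2.0132625;  |Δ| = 0.0001266
|z5 − z4| = 0.0001266 < 0.001

n = 5, z_n = 2.01326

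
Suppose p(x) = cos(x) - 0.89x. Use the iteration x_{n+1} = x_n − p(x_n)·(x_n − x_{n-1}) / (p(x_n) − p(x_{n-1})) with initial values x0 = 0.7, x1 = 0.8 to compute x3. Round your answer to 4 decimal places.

0.7905

p(0.7) = 0.141842, p(0.8) = -0.015293
x2 = 0.800000 − (-0.015293)·(0.800000 − 0.700000) / (-0.015293 − 0.141842) = 0.800000 − (-0.001529)/(-0.157135) = 0.790267
p(0.790267) = 0.000317
x3 = 0.790267 − 0.000317·(0.790267 − 0.800000) / (0.000317 − (-0.015293)) = 0.790267 − (-0.000003)/(0.015611) = 0.790465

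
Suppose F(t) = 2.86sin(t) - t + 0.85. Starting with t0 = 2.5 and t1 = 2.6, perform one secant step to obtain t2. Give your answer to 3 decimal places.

2.518

F(2.5) = 0.06163, F(2.6) = -0.27567
t2 = 2.60000 − (-0.27567)·(2.60000 − 2.50000) / (-0.27567 − 0.06163) = 2.60000 − (-0.02757)/(-0.33730) = 2.51827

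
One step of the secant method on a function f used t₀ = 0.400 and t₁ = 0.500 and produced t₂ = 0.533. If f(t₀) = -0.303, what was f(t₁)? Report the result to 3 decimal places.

-0.075

The secant line through (0.400, -0.303) and (0.500, f(t₁)) crosses zero at t₂ = 0.533.
So (0.400, -0.303), (0.500, f(t₁)), (0.533, 0) are collinear:
f(t₁) = -0.303 · (0.500 − 0.533) / (0.400 − 0.533) = -0.303 · (-0.03300)/(-0.13300) = -0.07518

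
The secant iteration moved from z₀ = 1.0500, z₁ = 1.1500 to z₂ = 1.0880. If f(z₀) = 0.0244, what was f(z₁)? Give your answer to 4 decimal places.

-0.0398

The secant line through (1.0500, 0.0244) and (1.1500, f(z₁)) crosses zero at z₂ = 1.0880.
So (1.0500, 0.0244), (1.1500, f(z₁)), (1.0880, 0) are collinear:
f(z₁) = 0.0244 · (1.1500 − 1.0880) / (1.0500 − 1.0880) = 0.0244 · (0.062000)/(-0.038000) = -0.039811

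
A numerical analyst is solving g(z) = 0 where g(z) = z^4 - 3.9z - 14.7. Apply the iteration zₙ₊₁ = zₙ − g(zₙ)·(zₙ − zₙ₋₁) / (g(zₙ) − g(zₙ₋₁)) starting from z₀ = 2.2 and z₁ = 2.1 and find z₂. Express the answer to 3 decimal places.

2.196

g(2.2) = 0.14560, g(2.1) = -3.44190
z₂ = 2.10000 − (-3.44190)·(2.10000 − 2.20000) / (-3.44190 − 0.14560) = 2.10000 − (0.34419)/(-3.58750) = 2.19594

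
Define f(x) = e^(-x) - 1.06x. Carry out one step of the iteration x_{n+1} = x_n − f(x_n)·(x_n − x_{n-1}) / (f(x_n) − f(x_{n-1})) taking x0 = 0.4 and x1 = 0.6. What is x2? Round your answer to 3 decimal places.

f(0.4) = 0.24632, f(0.6) = -0.08719
x2 = 0.60000 − (-0.08719)·(0.60000 − 0.40000) / (-0.08719 − 0.24632) = 0.60000 − (-0.01744)/(-0.33351) = 0.54771

0.548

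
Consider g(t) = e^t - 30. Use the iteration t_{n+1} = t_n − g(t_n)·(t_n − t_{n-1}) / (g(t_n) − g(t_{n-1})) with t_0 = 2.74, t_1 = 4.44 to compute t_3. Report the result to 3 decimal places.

g(2.74) = -14.51301, g(4.44) = 54.77494
t_2 = 4.44000 − 54.77494·(4.44000 − 2.74000) / (54.77494 − (-14.51301)) = 4.44000 − (93.11740)/(69.28796) = 3.09608
g(3.09608) = -7.88887
t_3 = 3.09608 − (-7.88887)·(3.09608 − 4.44000) / (-7.88887 − 54.77494) = 3.09608 − (10.60201)/(-62.66381) = 3.26527

3.265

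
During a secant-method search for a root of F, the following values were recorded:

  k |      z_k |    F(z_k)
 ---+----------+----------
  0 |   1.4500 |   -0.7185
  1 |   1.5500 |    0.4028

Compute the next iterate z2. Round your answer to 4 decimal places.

z2 = 1.5500 − 0.4028·(1.5500 − 1.4500) / (0.4028 − (-0.7185))
   = 1.5500 − (0.040280)/(1.121300) = 1.514077

1.5141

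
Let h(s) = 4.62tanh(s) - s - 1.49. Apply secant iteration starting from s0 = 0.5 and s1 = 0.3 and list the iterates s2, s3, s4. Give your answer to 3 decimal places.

h(0.5) = 0.14498, h(0.3) = -0.44414
s2 = 0.30000 − (-0.44414)·(0.30000 − 0.50000) / (-0.44414 − 0.14498) = 0.30000 − (0.08883)/(-0.58912) = 0.45078
h(0.45078) = 0.01135
s3 = 0.45078 − 0.01135·(0.45078 − 0.30000) / (0.01135 − (-0.44414)) = 0.45078 − (0.00171)/(0.45549) = 0.44702
h(0.44702) = 0.00083
s4 = 0.44702 − 0.00083·(0.44702 − 0.45078) / (0.00083 − 0.01135) = 0.44702 − (0.00000)/(-0.01053) = 0.44673

0.451, 0.447, 0.447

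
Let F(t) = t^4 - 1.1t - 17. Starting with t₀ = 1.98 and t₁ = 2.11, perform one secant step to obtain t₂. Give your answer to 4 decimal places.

F(1.98) = -3.808464, F(2.11) = 0.500194
t₂ = 2.110000 − 0.500194·(2.110000 − 1.980000) / (0.500194 − (-3.808464)) = 2.110000 − (0.065025)/(4.308658) = 2.094908

2.0949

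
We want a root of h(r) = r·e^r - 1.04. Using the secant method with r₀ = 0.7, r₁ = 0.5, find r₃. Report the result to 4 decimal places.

0.5820

h(0.7) = 0.369627, h(0.5) = -0.215639
r₂ = 0.500000 − (-0.215639)·(0.500000 − 0.700000) / (-0.215639 − 0.369627) = 0.500000 − (0.043128)/(-0.585266) = 0.573689
h(0.573689) = -0.021815
r₃ = 0.573689 − (-0.021815)·(0.573689 − 0.500000) / (-0.021815 − (-0.215639)) = 0.573689 − (-0.001608)/(0.193825) = 0.581983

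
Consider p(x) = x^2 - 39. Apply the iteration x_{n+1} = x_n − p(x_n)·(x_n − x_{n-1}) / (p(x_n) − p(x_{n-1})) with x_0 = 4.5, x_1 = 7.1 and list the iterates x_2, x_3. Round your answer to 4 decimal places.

p(4.5) = -18.750000, p(7.1) = 11.410000
x_2 = 7.100000 − 11.410000·(7.100000 − 4.500000) / (11.410000 − (-18.750000)) = 7.100000 − (29.666000)/(30.160000) = 6.116379
p(6.116379) = -1.589904
x_3 = 6.116379 − (-1.589904)·(6.116379 − 7.100000) / (-1.589904 − 11.410000) = 6.116379 − (1.563863)/(-12.999904) = 6.236677

6.1164, 6.2367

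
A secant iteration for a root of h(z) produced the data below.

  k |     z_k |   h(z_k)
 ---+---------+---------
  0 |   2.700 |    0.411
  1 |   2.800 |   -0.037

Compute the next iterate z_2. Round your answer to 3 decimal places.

2.792

z_2 = 2.800 − (-0.037)·(2.800 − 2.700) / (-0.037 − 0.411)
   = 2.800 − (-0.00370)/(-0.44800) = 2.79174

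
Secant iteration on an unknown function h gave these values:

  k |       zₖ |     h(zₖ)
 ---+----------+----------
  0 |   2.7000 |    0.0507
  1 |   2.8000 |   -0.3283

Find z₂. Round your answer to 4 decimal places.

z₂ = 2.8000 − (-0.3283)·(2.8000 − 2.7000) / (-0.3283 − 0.0507)
   = 2.8000 − (-0.032830)/(-0.379000) = 2.713377

2.7134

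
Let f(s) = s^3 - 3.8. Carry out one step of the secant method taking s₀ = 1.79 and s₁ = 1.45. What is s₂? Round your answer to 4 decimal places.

f(1.79) = 1.935339, f(1.45) = -0.751375
s₂ = 1.450000 − (-0.751375)·(1.450000 − 1.790000) / (-0.751375 − 1.935339) = 1.450000 − (0.255468)/(-2.686714) = 1.545085

1.5451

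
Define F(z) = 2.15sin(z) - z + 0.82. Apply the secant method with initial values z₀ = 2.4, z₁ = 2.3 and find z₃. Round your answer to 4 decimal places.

2.3499

F(2.4) = -0.127754, F(2.3) = 0.123266
z₂ = 2.300000 − 0.123266·(2.300000 − 2.400000) / (0.123266 − (-0.127754)) = 2.300000 − (-0.012327)/(0.251020) = 2.349106
F(2.349106) = 0.001912
z₃ = 2.349106 − 0.001912·(2.349106 − 2.300000) / (0.001912 − 0.123266) = 2.349106 − (0.000094)/(-0.121355) = 2.349880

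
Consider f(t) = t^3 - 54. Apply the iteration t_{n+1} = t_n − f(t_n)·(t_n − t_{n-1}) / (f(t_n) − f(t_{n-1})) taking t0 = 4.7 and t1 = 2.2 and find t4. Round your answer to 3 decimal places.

f(4.7) = 49.82300, f(2.2) = -43.35200
t2 = 2.20000 − (-43.35200)·(2.20000 − 4.70000) / (-43.35200 − 49.82300) = 2.20000 − (108.38000)/(-93.17500) = 3.36319
f(3.36319) = -15.95888
t3 = 3.36319 − (-15.95888)·(3.36319 − 2.20000) / (-15.95888 − (-43.35200)) = 3.36319 − (-18.56317)/(27.39312) = 4.04085
f(4.04085) = 11.98069
t4 = 4.04085 − 11.98069·(4.04085 − 3.36319) / (11.98069 − (-15.95888)) = 4.04085 − (8.11882)/(27.93957) = 3.75026

3.750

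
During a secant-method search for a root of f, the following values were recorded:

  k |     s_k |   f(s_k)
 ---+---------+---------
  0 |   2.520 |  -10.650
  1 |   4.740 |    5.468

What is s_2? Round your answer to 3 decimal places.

s_2 = 4.740 − 5.468·(4.740 − 2.520) / (5.468 − (-10.650))
   = 4.740 − (12.13896)/(16.11800) = 3.98687

3.987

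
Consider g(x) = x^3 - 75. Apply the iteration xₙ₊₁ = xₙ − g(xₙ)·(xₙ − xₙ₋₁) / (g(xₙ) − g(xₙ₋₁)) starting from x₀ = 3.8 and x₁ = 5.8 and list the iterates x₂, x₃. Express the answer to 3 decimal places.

4.087, 4.178

g(3.8) = -20.12800, g(5.8) = 120.11200
x₂ = 5.80000 − 120.11200·(5.80000 − 3.80000) / (120.11200 − (-20.12800)) = 5.80000 − (240.22400)/(140.24000) = 4.08705
g(4.08705) = -6.72997
x₃ = 4.08705 − (-6.72997)·(4.08705 − 5.80000) / (-6.72997 − 120.11200) = 4.08705 − (11.52810)/(-126.84197) = 4.17794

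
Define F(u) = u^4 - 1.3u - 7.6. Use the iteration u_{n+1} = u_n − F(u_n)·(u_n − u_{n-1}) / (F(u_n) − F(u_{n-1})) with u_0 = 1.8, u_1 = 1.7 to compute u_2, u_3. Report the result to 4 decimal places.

1.7723, 1.7742

F(1.8) = 0.557600, F(1.7) = -1.457900
u_2 = 1.700000 − (-1.457900)·(1.700000 − 1.800000) / (-1.457900 − 0.557600) = 1.700000 − (0.145790)/(-2.015500) = 1.772334
F(1.772334) = -0.037090
u_3 = 1.772334 − (-0.037090)·(1.772334 − 1.700000) / (-0.037090 − (-1.457900)) = 1.772334 − (-0.002683)/(1.420810) = 1.774223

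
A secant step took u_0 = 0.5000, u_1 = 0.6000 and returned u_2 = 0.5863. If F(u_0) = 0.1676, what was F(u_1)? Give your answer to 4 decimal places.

-0.0266

The secant line through (0.5000, 0.1676) and (0.6000, F(u_1)) crosses zero at u_2 = 0.5863.
So (0.5000, 0.1676), (0.6000, F(u_1)), (0.5863, 0) are collinear:
F(u_1) = 0.1676 · (0.6000 − 0.5863) / (0.5000 − 0.5863) = 0.1676 · (0.013700)/(-0.086300) = -0.026606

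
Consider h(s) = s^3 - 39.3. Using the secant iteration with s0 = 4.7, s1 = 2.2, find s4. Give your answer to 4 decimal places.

h(4.7) = 64.523000, h(2.2) = -28.652000
s2 = 2.200000 − (-28.652000)·(2.200000 − 4.700000) / (-28.652000 − 64.523000) = 2.200000 − (71.630000)/(-93.175000) = 2.968768
h(2.968768) = -13.134504
s3 = 2.968768 − (-13.134504)·(2.968768 − 2.200000) / (-13.134504 − (-28.652000)) = 2.968768 − (-10.097392)/(15.517496) = 3.619479
h(3.619479) = 8.117432
s4 = 3.619479 − 8.117432·(3.619479 − 2.968768) / (8.117432 − (-13.134504)) = 3.619479 − (5.282095)/(21.251936) = 3.370932

3.3709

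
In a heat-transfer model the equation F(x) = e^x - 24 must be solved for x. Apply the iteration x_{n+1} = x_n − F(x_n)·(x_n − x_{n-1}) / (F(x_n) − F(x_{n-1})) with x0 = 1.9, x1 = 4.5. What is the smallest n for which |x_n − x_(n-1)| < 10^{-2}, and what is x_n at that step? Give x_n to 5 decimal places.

F(1.9) = -17.3141056, F(4.5) = 66.0171313
x2 = 4.5000000 − 66.0171313·(2.6000000)/(83.3312369) = 2.4402137;  |Δ| = 2.0597863
F(2.4402137) = -12.5245074
x3 = 2.4402137 − (-12.5245074)·(-2.0597863)/(-78.5416387) = 2.7686740;  |Δ| = 0.3284603
F(2.7686740) = -8.0625136
x4 = 2.7686740 − (-8.0625136)·(0.3284603)/(4.4619938) = 3.3621789;  |Δ| = 0.5935050
F(3.3621789) = 4.8519894
x5 = 3.3621789 − 4.8519894·(0.5935050)/(12.9145030) = 3.1391986;  |Δ| = 0.2229803
F(3.1391986) = -0.9146403
x6 = 3.1391986 − (-0.9146403)·(-0.2229803)/(-5.7666297) = 3.1745654;  |Δ| = 0.0353667
F(3.1745654) = -0.0835775
x7 = 3.1745654 − (-0.0835775)·(0.0353667)/(0.8310628) = 3.1781221;  |Δ| = 0.0035567
|x7 − x6| = 0.0035567 < 10^{-2}

n = 7, x_n = 3.17812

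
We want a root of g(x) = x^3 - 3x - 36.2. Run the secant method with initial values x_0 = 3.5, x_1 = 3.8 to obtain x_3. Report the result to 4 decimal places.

g(3.5) = -3.825000, g(3.8) = 7.272000
x_2 = 3.800000 − 7.272000·(3.800000 − 3.500000) / (7.272000 − (-3.825000)) = 3.800000 − (2.181600)/(11.097000) = 3.603406
g(3.603406) = -0.221656
x_3 = 3.603406 − (-0.221656)·(3.603406 − 3.800000) / (-0.221656 − 7.272000) = 3.603406 − (0.043576)/(-7.493656) = 3.609221

3.6092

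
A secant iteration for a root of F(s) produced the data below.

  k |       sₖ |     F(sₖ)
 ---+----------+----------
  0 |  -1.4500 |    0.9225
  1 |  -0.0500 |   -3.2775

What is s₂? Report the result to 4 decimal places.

-1.1425

s₂ = -0.0500 − (-3.2775)·(-0.0500 − (-1.4500)) / (-3.2775 − 0.9225)
   = -0.0500 − (-4.588500)/(-4.200000) = -1.142500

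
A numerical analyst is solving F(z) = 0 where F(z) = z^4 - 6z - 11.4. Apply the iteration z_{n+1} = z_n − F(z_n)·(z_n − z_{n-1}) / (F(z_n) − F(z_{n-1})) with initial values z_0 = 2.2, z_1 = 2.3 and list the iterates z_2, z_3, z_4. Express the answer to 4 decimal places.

2.2297, 2.2312, 2.2313

F(2.2) = -1.174400, F(2.3) = 2.784100
z_2 = 2.300000 − 2.784100·(2.300000 − 2.200000) / (2.784100 − (-1.174400)) = 2.300000 − (0.278410)/(3.958500) = 2.229668
F(2.229668) = -0.063005
z_3 = 2.229668 − (-0.063005)·(2.229668 − 2.300000) / (-0.063005 − 2.784100) = 2.229668 − (0.004431)/(-2.847105) = 2.231224
F(2.231224) = -0.003262
z_4 = 2.231224 − (-0.003262)·(2.231224 − 2.229668) / (-0.003262 − (-0.063005)) = 2.231224 − (-0.000005)/(0.059743) = 2.231309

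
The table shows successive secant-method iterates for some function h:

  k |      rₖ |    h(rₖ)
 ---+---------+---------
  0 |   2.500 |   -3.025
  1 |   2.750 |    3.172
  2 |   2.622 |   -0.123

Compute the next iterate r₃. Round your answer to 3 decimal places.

r₃ = 2.622 − (-0.123)·(2.622 − 2.750) / (-0.123 − 3.172)
   = 2.622 − (0.01574)/(-3.29500) = 2.62678

2.627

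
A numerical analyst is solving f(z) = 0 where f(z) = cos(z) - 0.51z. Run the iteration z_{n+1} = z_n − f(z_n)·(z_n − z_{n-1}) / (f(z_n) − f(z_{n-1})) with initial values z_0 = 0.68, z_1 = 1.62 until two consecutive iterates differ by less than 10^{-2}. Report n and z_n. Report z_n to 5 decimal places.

n = 4, z_n = 1.02234

f(0.68) = 0.4307727, f(1.62) = -0.8753838
z_2 = 1.6200000 − (-0.8753838)·(0.9400000)/(-1.3061565) = 0.9900136;  |Δ| = 0.6299864
f(0.9900136) = 0.0437715
z_3 = 0.9900136 − 0.0437715·(-0.6299864)/(0.9191553) = 1.0200145;  |Δ| = 0.0300008
f(1.0200145) = 0.0031462
z_4 = 1.0200145 − 0.0031462·(0.0300008)/(-0.0406253) = 1.0223379;  |Δ| = 0.0023234
|z_4 − z_3| = 0.0023234 < 10^{-2}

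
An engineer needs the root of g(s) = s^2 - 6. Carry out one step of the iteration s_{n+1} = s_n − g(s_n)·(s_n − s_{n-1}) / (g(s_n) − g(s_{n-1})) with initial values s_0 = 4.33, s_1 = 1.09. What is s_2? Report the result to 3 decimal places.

g(4.33) = 12.74890, g(1.09) = -4.81190
s_2 = 1.09000 − (-4.81190)·(1.09000 − 4.33000) / (-4.81190 − 12.74890) = 1.09000 − (15.59056)/(-17.56080) = 1.97780

1.978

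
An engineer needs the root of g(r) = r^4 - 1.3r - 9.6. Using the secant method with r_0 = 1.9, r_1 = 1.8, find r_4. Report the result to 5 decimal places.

g(1.9) = 0.9621000, g(1.8) = -1.4424000
r_2 = 1.8000000 − (-1.4424000)·(1.8000000 − 1.9000000) / (-1.4424000 − 0.9621000) = 1.8000000 − (0.1442400)/(-2.4045000) = 1.8599875
g(1.8599875) = -0.0494728
r_3 = 1.8599875 − (-0.0494728)·(1.8599875 − 1.8000000) / (-0.0494728 − (-1.4424000)) = 1.8599875 − (-0.0029677)/(1.3929272) = 1.8621181
g(1.8621181) = 0.0026907
r_4 = 1.8621181 − 0.0026907·(1.8621181 − 1.8599875) / (0.0026907 − (-0.0494728)) = 1.8621181 − (0.0000057)/(0.0521634) = 1.8620082

1.86201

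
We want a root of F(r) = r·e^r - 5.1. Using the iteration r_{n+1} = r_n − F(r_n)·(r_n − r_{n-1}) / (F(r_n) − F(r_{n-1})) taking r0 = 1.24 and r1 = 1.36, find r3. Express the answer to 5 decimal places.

F(1.24) = -0.8150393, F(1.36) = 0.1988229
r2 = 1.3600000 − 0.1988229·(1.3600000 − 1.2400000) / (0.1988229 − (-0.8150393)) = 1.3600000 − (0.0238587)/(1.0138622) = 1.3364675
F(1.3364675) = -0.0139709
r3 = 1.3364675 − (-0.0139709)·(1.3364675 − 1.3600000) / (-0.0139709 − 0.1988229) = 1.3364675 − (0.0003288)/(-0.2127938) = 1.3380125

1.33801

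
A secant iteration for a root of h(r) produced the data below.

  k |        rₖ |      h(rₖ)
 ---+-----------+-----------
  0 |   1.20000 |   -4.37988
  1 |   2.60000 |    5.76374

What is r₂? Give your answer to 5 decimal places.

r₂ = 2.60000 − 5.76374·(2.60000 − 1.20000) / (5.76374 − (-4.37988))
   = 2.60000 − (8.0692360)/(10.1436200) = 1.8045014

1.80450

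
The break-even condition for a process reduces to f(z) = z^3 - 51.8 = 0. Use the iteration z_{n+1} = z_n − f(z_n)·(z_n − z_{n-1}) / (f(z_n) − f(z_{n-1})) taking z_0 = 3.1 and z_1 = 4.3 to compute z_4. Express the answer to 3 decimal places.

f(3.1) = -22.00900, f(4.3) = 27.70700
z_2 = 4.30000 − 27.70700·(4.30000 − 3.10000) / (27.70700 − (-22.00900)) = 4.30000 − (33.24840)/(49.71600) = 3.63123
f(3.63123) = -3.91908
z_3 = 3.63123 − (-3.91908)·(3.63123 − 4.30000) / (-3.91908 − 27.70700) = 3.63123 − (2.62095)/(-31.62608) = 3.71411
f(3.71411) = -0.56544
z_4 = 3.71411 − (-0.56544)·(3.71411 − 3.63123) / (-0.56544 − (-3.91908)) = 3.71411 − (-0.04686)/(3.35364) = 3.72808

3.728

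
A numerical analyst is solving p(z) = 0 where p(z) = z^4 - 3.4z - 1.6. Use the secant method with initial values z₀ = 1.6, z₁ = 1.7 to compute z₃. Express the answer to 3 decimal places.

1.636

p(1.6) = -0.48640, p(1.7) = 0.97210
z₂ = 1.70000 − 0.97210·(1.70000 − 1.60000) / (0.97210 − (-0.48640)) = 1.70000 − (0.09721)/(1.45850) = 1.63335
p(1.63335) = -0.03607
z₃ = 1.63335 − (-0.03607)·(1.63335 − 1.70000) / (-0.03607 − 0.97210) = 1.63335 − (0.00240)/(-1.00817) = 1.63573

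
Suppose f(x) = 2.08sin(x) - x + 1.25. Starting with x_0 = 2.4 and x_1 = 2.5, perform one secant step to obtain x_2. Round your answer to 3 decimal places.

2.498

f(2.4) = 0.25496, f(2.5) = -0.00518
x_2 = 2.50000 − (-0.00518)·(2.50000 − 2.40000) / (-0.00518 − 0.25496) = 2.50000 − (-0.00052)/(-0.26014) = 2.49801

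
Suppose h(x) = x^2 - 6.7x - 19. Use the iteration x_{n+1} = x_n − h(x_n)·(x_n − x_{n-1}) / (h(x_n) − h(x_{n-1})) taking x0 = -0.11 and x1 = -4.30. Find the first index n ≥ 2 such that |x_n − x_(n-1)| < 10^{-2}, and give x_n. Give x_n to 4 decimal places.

h(-0.11) = -18.250900, h(-4.30) = 28.300000
x2 = -4.300000 − 28.300000·(-4.190000)/(46.550900) = -1.752745;  |Δ| = 2.547255
h(-1.752745) = -4.184491
x3 = -1.752745 − (-4.184491)·(2.547255)/(-32.484491) = -2.080870;  |Δ| = 0.328125
h(-2.080870) = -0.728151
x4 = -2.080870 − (-0.728151)·(-0.328125)/(3.456339) = -2.149996;  |Δ| = 0.069126
h(-2.149996) = 0.027461
x5 = -2.149996 − 0.027461·(-0.069126)/(0.755612) = -2.147484;  |Δ| = 0.002512
|x5 − x4| = 0.002512 < 10^{-2}

n = 5, x_n = -2.1475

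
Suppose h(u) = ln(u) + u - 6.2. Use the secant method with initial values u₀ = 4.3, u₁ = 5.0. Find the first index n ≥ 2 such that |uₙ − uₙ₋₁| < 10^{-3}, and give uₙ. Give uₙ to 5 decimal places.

h(4.3) = -0.4413850, h(5.0) = 0.4094379
u₂ = 5.0000000 − 0.4094379·(0.7000000)/(0.8508229) = 4.6631420;  |Δ| = 0.3368580
h(4.6631420) = 0.0028314
u₃ = 4.6631420 − 0.0028314·(-0.3368580)/(-0.4066065) = 4.6607962;  |Δ| = 0.0023457
h(4.6607962) = -0.0000175
u₄ = 4.6607962 − (-0.0000175)·(-0.0023457)/(-0.0028489) = 4.6608106;  |Δ| = 0.0000144
|u₄ − u₃| = 0.0000144 < 10^{-3}

n = 4, uₙ = 4.66081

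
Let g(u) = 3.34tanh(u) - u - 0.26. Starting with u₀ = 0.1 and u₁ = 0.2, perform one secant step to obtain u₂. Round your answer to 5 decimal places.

0.11198

g(0.1) = -0.0271089, g(0.2) = 0.1992336
u₂ = 0.2000000 − 0.1992336·(0.2000000 − 0.1000000) / (0.1992336 − (-0.0271089)) = 0.2000000 − (0.0199234)/(0.2263425) = 0.1119769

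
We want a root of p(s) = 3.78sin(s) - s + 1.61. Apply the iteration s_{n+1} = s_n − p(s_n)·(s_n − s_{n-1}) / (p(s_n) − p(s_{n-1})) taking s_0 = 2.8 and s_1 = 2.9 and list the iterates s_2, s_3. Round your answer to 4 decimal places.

2.8165, 2.8167

p(2.8) = 0.076255, p(2.9) = -0.385638
s_2 = 2.900000 − (-0.385638)·(2.900000 − 2.800000) / (-0.385638 − 0.076255) = 2.900000 − (-0.038564)/(-0.461893) = 2.816509
p(2.816509) = 0.000777
s_3 = 2.816509 − 0.000777·(2.816509 − 2.900000) / (0.000777 − (-0.385638)) = 2.816509 − (-0.000065)/(0.386414) = 2.816677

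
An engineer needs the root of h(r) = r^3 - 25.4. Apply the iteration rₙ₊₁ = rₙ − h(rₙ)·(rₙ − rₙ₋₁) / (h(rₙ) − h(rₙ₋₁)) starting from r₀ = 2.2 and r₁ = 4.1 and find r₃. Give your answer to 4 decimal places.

h(2.2) = -14.752000, h(4.1) = 43.521000
r₂ = 4.100000 − 43.521000·(4.100000 − 2.200000) / (43.521000 − (-14.752000)) = 4.100000 − (82.689900)/(58.273000) = 2.680991
h(2.680991) = -6.129803
r₃ = 2.680991 − (-6.129803)·(2.680991 − 4.100000) / (-6.129803 − 43.521000) = 2.680991 − (8.698244)/(-49.650803) = 2.856180

2.8562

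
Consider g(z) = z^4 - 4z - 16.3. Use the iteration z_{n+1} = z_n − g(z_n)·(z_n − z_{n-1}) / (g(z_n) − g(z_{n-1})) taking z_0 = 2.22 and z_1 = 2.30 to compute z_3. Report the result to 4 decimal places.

g(2.22) = -0.890873, g(2.30) = 2.484100
z_2 = 2.300000 − 2.484100·(2.300000 − 2.220000) / (2.484100 − (-0.890873)) = 2.300000 − (0.198728)/(3.374973) = 2.241117
g(2.241117) = -0.037896
z_3 = 2.241117 − (-0.037896)·(2.241117 − 2.300000) / (-0.037896 − 2.484100) = 2.241117 − (0.002231)/(-2.521996) = 2.242002

2.2420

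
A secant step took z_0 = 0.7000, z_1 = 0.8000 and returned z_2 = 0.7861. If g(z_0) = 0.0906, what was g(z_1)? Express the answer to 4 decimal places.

The secant line through (0.7000, 0.0906) and (0.8000, g(z_1)) crosses zero at z_2 = 0.7861.
So (0.7000, 0.0906), (0.8000, g(z_1)), (0.7861, 0) are collinear:
g(z_1) = 0.0906 · (0.8000 − 0.7861) / (0.7000 − 0.7861) = 0.0906 · (0.013900)/(-0.086100) = -0.014626

-0.0146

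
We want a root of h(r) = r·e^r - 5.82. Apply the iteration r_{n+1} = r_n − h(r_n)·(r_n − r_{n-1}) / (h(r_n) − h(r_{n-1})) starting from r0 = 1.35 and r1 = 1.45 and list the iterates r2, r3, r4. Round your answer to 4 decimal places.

1.4129, 1.4145, 1.4145

h(1.35) = -0.612476, h(1.45) = 0.361516
r2 = 1.450000 − 0.361516·(1.450000 − 1.350000) / (0.361516 − (-0.612476)) = 1.450000 − (0.036152)/(0.973992) = 1.412883
h(1.412883) = -0.016186
r3 = 1.412883 − (-0.016186)·(1.412883 − 1.450000) / (-0.016186 − 0.361516) = 1.412883 − (0.000601)/(-0.377702) = 1.414474
h(1.414474) = -0.000403
r4 = 1.414474 − (-0.000403)·(1.414474 − 1.412883) / (-0.000403 − (-0.016186)) = 1.414474 − (-0.000001)/(0.015783) = 1.414514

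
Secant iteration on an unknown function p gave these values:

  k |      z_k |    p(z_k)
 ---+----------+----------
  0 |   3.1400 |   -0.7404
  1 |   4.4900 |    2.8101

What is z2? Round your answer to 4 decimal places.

z2 = 4.4900 − 2.8101·(4.4900 − 3.1400) / (2.8101 − (-0.7404))
   = 4.4900 − (3.793635)/(3.550500) = 3.421521

3.4215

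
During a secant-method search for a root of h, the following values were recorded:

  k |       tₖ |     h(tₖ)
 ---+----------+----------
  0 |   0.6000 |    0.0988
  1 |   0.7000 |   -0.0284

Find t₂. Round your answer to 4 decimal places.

0.6777

t₂ = 0.7000 − (-0.0284)·(0.7000 − 0.6000) / (-0.0284 − 0.0988)
   = 0.7000 − (-0.002840)/(-0.127200) = 0.677673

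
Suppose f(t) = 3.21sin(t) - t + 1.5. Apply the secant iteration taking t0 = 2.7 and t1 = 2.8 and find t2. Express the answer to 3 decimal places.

f(2.7) = 0.17189, f(2.8) = -0.22469
t2 = 2.80000 − (-0.22469)·(2.80000 − 2.70000) / (-0.22469 − 0.17189) = 2.80000 − (-0.02247)/(-0.39658) = 2.74334

2.743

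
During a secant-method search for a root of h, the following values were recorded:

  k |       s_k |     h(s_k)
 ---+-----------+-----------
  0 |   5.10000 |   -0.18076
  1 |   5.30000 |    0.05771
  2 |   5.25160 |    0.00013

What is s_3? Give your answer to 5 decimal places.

5.25149

s_3 = 5.25160 − 0.00013·(5.25160 − 5.30000) / (0.00013 − 0.05771)
   = 5.25160 − (-0.0000063)/(-0.0575800) = 5.2514907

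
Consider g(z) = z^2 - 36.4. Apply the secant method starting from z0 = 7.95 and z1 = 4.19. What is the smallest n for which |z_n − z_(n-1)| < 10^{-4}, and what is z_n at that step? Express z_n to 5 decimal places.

n = 6, z_n = 6.03324

g(7.95) = 26.8025000, g(4.19) = -18.8439000
z2 = 4.1900000 − (-18.8439000)·(-3.7600000)/(-45.6464000) = 5.7422158;  |Δ| = 1.5522158
g(5.7422158) = -3.4269575
z3 = 5.7422158 − (-3.4269575)·(1.5522158)/(15.4169425) = 6.0872504;  |Δ| = 0.3450345
g(6.0872504) = 0.6546169
z4 = 6.0872504 − 0.6546169·(0.3450345)/(4.0815744) = 6.0319125;  |Δ| = 0.0553378
g(6.0319125) = -0.0160312
z5 = 6.0319125 − (-0.0160312)·(-0.0553378)/(-0.6706481) = 6.0332353;  |Δ| = 0.0013228
g(6.0332353) = -0.0000715
z6 = 6.0332353 − (-0.0000715)·(0.0013228)/(0.0159597) = 6.0332413;  |Δ| = 0.0000059
|z6 − z5| = 0.0000059 < 10^{-4}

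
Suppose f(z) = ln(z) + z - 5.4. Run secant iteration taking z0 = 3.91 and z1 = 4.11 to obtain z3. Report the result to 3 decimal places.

4.011

f(3.91) = -0.12646, f(4.11) = 0.12342
z2 = 4.11000 − 0.12342·(4.11000 − 3.91000) / (0.12342 − (-0.12646)) = 4.11000 − (0.02468)/(0.24989) = 4.01122
f(4.01122) = 0.00031
z3 = 4.01122 − 0.00031·(4.01122 − 4.11000) / (0.00031 − 0.12342) = 4.01122 − (-0.00003)/(-0.12311) = 4.01097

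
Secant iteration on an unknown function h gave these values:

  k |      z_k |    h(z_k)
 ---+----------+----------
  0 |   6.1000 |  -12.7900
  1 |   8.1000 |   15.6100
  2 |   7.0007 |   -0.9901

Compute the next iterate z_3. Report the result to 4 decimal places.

z_3 = 7.0007 − (-0.9901)·(7.0007 − 8.1000) / (-0.9901 − 15.6100)
   = 7.0007 − (1.088417)/(-16.600100) = 7.066267

7.0663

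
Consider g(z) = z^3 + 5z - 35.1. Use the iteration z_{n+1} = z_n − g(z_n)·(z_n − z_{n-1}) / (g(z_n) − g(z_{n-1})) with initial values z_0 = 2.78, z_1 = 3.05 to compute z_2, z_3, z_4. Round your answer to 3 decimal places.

g(2.78) = 0.28495, g(3.05) = 8.52262
z_2 = 3.05000 − 8.52262·(3.05000 − 2.78000) / (8.52262 − 0.28495) = 3.05000 − (2.30111)/(8.23767) = 2.77066
g(2.77066) = 0.02244
z_3 = 2.77066 − 0.02244·(2.77066 − 3.05000) / (0.02244 − 8.52262) = 2.77066 − (-0.00627)/(-8.50019) = 2.76992
g(2.76992) = 0.00177
z_4 = 2.76992 − 0.00177·(2.76992 − 2.77066) / (0.00177 − 0.02244) = 2.76992 − (0.00000)/(-0.02066) = 2.76986

2.771, 2.770, 2.770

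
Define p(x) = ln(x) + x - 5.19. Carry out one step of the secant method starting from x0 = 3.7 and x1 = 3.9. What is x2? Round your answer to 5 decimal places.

3.84381

p(3.7) = -0.1816672, p(3.9) = 0.0709766
x2 = 3.9000000 − 0.0709766·(3.9000000 − 3.7000000) / (0.0709766 − (-0.1816672)) = 3.9000000 − (0.0141953)/(0.2526437) = 3.8438129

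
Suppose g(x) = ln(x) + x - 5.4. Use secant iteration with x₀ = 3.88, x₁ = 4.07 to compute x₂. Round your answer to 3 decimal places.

g(3.88) = -0.16416, g(4.07) = 0.07364
x₂ = 4.07000 − 0.07364·(4.07000 − 3.88000) / (0.07364 − (-0.16416)) = 4.07000 − (0.01399)/(0.23781) = 4.01116

4.011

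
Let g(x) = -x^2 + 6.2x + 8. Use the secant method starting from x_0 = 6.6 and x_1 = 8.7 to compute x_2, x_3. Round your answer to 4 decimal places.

7.1890, 7.2809

g(6.6) = 5.360000, g(8.7) = -13.750000
x_2 = 8.700000 − (-13.750000)·(8.700000 − 6.600000) / (-13.750000 − 5.360000) = 8.700000 − (-28.875000)/(-19.110000) = 7.189011
g(7.189011) = 0.889989
x_3 = 7.189011 − 0.889989·(7.189011 − 8.700000) / (0.889989 − (-13.750000)) = 7.189011 − (-1.344764)/(14.639989) = 7.280867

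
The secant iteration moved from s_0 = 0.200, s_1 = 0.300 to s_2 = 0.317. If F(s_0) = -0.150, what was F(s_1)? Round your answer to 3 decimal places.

-0.022

The secant line through (0.200, -0.150) and (0.300, F(s_1)) crosses zero at s_2 = 0.317.
So (0.200, -0.150), (0.300, F(s_1)), (0.317, 0) are collinear:
F(s_1) = -0.150 · (0.300 − 0.317) / (0.200 − 0.317) = -0.150 · (-0.01700)/(-0.11700) = -0.02179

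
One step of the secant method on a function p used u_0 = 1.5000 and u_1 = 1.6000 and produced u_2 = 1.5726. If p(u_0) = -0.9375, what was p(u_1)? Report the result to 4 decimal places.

0.3538

The secant line through (1.5000, -0.9375) and (1.6000, p(u_1)) crosses zero at u_2 = 1.5726.
So (1.5000, -0.9375), (1.6000, p(u_1)), (1.5726, 0) are collinear:
p(u_1) = -0.9375 · (1.6000 − 1.5726) / (1.5000 − 1.5726) = -0.9375 · (0.027400)/(-0.072600) = 0.353822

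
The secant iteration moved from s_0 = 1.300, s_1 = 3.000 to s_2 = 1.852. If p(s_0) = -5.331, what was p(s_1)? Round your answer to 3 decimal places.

11.087

The secant line through (1.300, -5.331) and (3.000, p(s_1)) crosses zero at s_2 = 1.852.
So (1.300, -5.331), (3.000, p(s_1)), (1.852, 0) are collinear:
p(s_1) = -5.331 · (3.000 − 1.852) / (1.300 − 1.852) = -5.331 · (1.14800)/(-0.55200) = 11.08693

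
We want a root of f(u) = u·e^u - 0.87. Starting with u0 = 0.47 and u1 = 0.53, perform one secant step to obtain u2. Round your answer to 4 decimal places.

f(0.47) = -0.118003, f(0.53) = 0.030434
u2 = 0.530000 − 0.030434·(0.530000 − 0.470000) / (0.030434 − (-0.118003)) = 0.530000 − (0.001826)/(0.148437) = 0.517698

0.5177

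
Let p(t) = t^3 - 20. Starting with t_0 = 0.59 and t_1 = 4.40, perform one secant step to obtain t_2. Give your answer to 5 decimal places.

1.47749

p(0.59) = -19.7946210, p(4.40) = 65.1840000
t_2 = 4.4000000 − 65.1840000·(4.4000000 − 0.5900000) / (65.1840000 − (-19.7946210)) = 4.4000000 − (248.3510400)/(84.9786210) = 1.4774880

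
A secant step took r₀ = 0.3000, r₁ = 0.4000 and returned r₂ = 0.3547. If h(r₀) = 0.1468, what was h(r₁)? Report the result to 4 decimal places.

-0.1216

The secant line through (0.3000, 0.1468) and (0.4000, h(r₁)) crosses zero at r₂ = 0.3547.
So (0.3000, 0.1468), (0.4000, h(r₁)), (0.3547, 0) are collinear:
h(r₁) = 0.1468 · (0.4000 − 0.3547) / (0.3000 − 0.3547) = 0.1468 · (0.045300)/(-0.054700) = -0.121573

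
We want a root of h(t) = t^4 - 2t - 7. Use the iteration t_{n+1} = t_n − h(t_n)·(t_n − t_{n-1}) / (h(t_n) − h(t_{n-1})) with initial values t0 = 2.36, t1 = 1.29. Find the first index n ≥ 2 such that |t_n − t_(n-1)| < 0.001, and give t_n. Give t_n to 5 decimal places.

h(2.36) = 19.3004442, h(1.29) = -6.8107712
t2 = 1.2900000 − (-6.8107712)·(-1.0700000)/(-26.1112153) = 1.5690956;  |Δ| = 0.2790956
h(1.5690956) = -4.0764469
t3 = 1.5690956 − (-4.0764469)·(0.2790956)/(2.7343243) = 1.9851832;  |Δ| = 0.4160876
h(1.9851832) = 4.5607381
t4 = 1.9851832 − 4.5607381·(0.4160876)/(8.6371850) = 1.7654743;  |Δ| = 0.2197089
h(1.7654743) = -0.8158868
t5 = 1.7654743 − (-0.8158868)·(-0.2197089)/(-5.3766249) = 1.7988144;  |Δ| = 0.0333402
h(1.7988144) = -0.1276584
t6 = 1.7988144 − (-0.1276584)·(0.0333402)/(0.6882284) = 1.8049987;  |Δ| = 0.0061842
h(1.8049987) = 0.0046979
t7 = 1.8049987 − 0.0046979·(0.0061842)/(0.1323563) = 1.8047791;  |Δ| = 0.0002195
|t7 − t6| = 0.0002195 < 0.001

n = 7, t_n = 1.80478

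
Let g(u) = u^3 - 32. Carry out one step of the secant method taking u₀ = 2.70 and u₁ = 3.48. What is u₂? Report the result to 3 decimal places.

3.128

g(2.70) = -12.31700, g(3.48) = 10.14419
u₂ = 3.48000 − 10.14419·(3.48000 − 2.70000) / (10.14419 − (-12.31700)) = 3.48000 − (7.91247)/(22.46119) = 3.12773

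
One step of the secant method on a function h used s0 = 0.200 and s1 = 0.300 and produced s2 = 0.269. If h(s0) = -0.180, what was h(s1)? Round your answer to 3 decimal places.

0.081

The secant line through (0.200, -0.180) and (0.300, h(s1)) crosses zero at s2 = 0.269.
So (0.200, -0.180), (0.300, h(s1)), (0.269, 0) are collinear:
h(s1) = -0.180 · (0.300 − 0.269) / (0.200 − 0.269) = -0.180 · (0.03100)/(-0.06900) = 0.08087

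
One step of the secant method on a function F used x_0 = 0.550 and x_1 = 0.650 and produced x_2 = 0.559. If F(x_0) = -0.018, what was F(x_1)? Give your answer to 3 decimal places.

The secant line through (0.550, -0.018) and (0.650, F(x_1)) crosses zero at x_2 = 0.559.
So (0.550, -0.018), (0.650, F(x_1)), (0.559, 0) are collinear:
F(x_1) = -0.018 · (0.650 − 0.559) / (0.550 − 0.559) = -0.018 · (0.09100)/(-0.00900) = 0.18200

0.182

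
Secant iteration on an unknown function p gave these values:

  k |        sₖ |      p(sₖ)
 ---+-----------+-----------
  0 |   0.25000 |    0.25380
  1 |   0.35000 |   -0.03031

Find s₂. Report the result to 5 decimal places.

0.33933

s₂ = 0.35000 − (-0.03031)·(0.35000 − 0.25000) / (-0.03031 − 0.25380)
   = 0.35000 − (-0.0030310)/(-0.2841100) = 0.3393316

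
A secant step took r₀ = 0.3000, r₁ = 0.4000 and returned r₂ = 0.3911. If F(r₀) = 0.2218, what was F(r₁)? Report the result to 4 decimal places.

-0.0217

The secant line through (0.3000, 0.2218) and (0.4000, F(r₁)) crosses zero at r₂ = 0.3911.
So (0.3000, 0.2218), (0.4000, F(r₁)), (0.3911, 0) are collinear:
F(r₁) = 0.2218 · (0.4000 − 0.3911) / (0.3000 − 0.3911) = 0.2218 · (0.008900)/(-0.091100) = -0.021669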